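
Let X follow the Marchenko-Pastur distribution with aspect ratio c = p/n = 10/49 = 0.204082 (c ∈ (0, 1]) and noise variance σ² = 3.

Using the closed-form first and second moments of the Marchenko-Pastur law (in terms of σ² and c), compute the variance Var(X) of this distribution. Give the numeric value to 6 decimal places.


Recall the MP moments m_1 = E[X] = σ² and m_2 = E[X²] = σ⁴ (1 + c).
m_1 = E[X] = σ² = 3, so m_1² = 9.
m_2 = E[X²] = σ⁴ (1 + c) = 9 · (1 + 0.204082) = 9 · 1.204082 = 10.836735.
(Note m_2 − m_1² simplifies to c · σ⁴ = 0.204082 · 9.)

Var(X) = m_2 − m_1² = 10.836735 − 9 = 1.836735.


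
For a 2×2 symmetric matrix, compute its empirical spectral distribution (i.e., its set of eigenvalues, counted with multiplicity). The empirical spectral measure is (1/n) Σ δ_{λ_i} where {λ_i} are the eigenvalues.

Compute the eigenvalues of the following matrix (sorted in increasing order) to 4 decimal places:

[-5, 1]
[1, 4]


Since M is real symmetric, both eigenvalues are real; they are the roots of det(λI − M) = λ² − (tr M) λ + det M.
tr M = -5 + 4 = -1.
det M = (-5)·4 − 1² = -20 − 1 = -21.
Characteristic polynomial: λ² + λ − 21 = 0.
Discriminant Δ = (tr M)² − 4·det M = 1 − (-84) = 85; √Δ = 9.219544.
λ = (tr M ± √Δ)/2 = (-1 ± 9.219544)/2, giving (tr M − √Δ)/2 = -5.1098 and (tr M + √Δ)/2 = 4.1098.

Eigenvalues sorted in increasing order: [-5.1098, 4.1098].


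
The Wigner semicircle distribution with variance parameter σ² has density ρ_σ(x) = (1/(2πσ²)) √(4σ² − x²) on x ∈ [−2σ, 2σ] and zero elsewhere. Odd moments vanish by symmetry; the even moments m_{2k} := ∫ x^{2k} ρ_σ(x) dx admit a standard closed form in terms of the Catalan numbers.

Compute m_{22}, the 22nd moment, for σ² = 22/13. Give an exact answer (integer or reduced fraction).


By the scaled semicircle moment identity, m_{2k} = σ^{2k} · C_k with k = 11.
C_11 = (1/(k+1)) · C(2k, k) = (1/12) · C(22, 11) = (1/12) · 705432 = 58786.
σ^{2k} = (σ²)^k = (22/13)^11 = 584318301411328/1792160394037.

Therefore m_{22} = σ^{22} · C_11 = (584318301411328/1792160394037) · 58786 = 2642287358982025216/137858491849.


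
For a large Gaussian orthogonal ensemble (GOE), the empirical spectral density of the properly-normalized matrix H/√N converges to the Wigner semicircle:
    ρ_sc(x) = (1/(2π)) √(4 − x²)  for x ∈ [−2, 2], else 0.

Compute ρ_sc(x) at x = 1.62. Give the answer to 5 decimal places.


ρ_sc(x) = (1/(2π)) √(4 − x²). With x = 1.62:
  4 − x² = 4 − (1.62)² = 4 − 2.624400 = 1.375600.
  √(4 − x²) = 1.172860.
  1/(2π) = 0.159155.
  ρ_sc(1.62) = 0.159155 · 1.172860 = 0.186666.

Rounded to 5 decimal places: ρ_sc(1.62) ≈ 0.18667.


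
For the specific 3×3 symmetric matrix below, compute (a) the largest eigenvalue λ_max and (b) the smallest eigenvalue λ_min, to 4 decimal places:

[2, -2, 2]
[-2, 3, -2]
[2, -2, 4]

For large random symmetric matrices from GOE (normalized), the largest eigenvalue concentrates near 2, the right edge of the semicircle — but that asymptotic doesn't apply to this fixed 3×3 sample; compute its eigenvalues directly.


Since M is real symmetric, all three eigenvalues are real; they are the roots of det(λI − M) = λ³ − (tr M) λ² + s λ − det M, where s is the sum of the principal 2×2 minors.
tr M = 2 + 3 + 4 = 9.
s = (2·3 − (-2)²) + (2·4 − 2²) + (3·4 − (-2)²) = 2 + 4 + 8 = 14.
det M (expand along row 1) = 2·8 − (-2)·(-4) + 2·(-2) = 4.
Characteristic polynomial: λ³ − 9λ² + 14λ − 4 = 0.
Substitute λ = y + (tr M)/3 = y + 3.000000 to remove the quadratic term: y³ + p·y + q = 0 with p = s − (tr M)²/3 = -13.000000 and q = −2(tr M)³/27 + (tr M)·s/3 − det M = -16.000000.
Three real roots ⇒ use the trigonometric (Viète) form: r = 2√(−p/3) = 4.163332, φ = arccos(3q/(p·r)) = arccos(0.886864) = 0.480284 rad.
y_k = r·cos(φ/3 − 2πk/3) for k = 0, 1, 2 gives y = 4.110092, -1.480279, -2.629813.
λ_k = y_k + 3.000000 gives λ = 7.1101, 1.5197, 0.3702 (check: the sum is 9.0000 = tr M).

Hence λ_max = 7.1101 and λ_min = 0.3702.


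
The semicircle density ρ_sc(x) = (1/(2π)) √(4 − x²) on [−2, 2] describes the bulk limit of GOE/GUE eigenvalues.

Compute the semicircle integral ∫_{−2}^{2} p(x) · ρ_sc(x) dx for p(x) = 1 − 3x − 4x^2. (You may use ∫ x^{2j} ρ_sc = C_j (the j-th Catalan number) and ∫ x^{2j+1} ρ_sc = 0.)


Write p(x) = Σ a_i x^i, split into monomials and integrate each against ρ_sc separately.
Using ∫ x^{2j} ρ_sc = C_j = (1/(j+1)) C(2j, j) (Catalan numbers) and ∫ x^{2j+1} ρ_sc = 0 (odd monomials vanish by symmetry):
  i = 0 (even): a_0 · C_{0} = 1 · 1 = 1
  i = 1 (odd): ∫ x^1 ρ_sc = 0 (vanishes)
  i = 2 (even): a_2 · C_{1} = -4 · 1 = -4

Summing the contributions: ∫_{−2}^{2} p(x) ρ_sc(x) dx = 1 + (-4) = -3.


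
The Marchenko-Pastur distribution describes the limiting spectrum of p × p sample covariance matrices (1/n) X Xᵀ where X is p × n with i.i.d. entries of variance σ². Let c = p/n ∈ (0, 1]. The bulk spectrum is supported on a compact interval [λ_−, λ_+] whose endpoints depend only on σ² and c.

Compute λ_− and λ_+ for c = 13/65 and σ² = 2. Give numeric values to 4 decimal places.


c = 13/65 = 0.200000; √c = 0.447214.
λ_− = σ² (1 − √c)² = 2 · (1 − 0.447214)² = 2 · (0.552786)² = 0.611146.
λ_+ = σ² (1 + √c)² = 2 · (1 + 0.447214)² = 2 · (1.447214)² = 4.188854.

Rounded to 4 decimal places: λ_− ≈ 0.6111, λ_+ ≈ 4.1889.


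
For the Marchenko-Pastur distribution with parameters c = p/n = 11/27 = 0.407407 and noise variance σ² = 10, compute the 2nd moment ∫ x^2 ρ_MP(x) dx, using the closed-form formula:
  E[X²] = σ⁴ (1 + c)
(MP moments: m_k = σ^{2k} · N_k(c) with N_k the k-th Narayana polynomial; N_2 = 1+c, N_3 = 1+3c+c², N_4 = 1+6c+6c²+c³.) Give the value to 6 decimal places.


E[X²] = σ⁴ (1 + c) (second MP moment). With σ² = 10 (so σ⁴ = 100) and c = 11/27 = 0.407407: E[X²] = 100 · (1 + 0.407407) = 100 · 1.407407.

So E[X^2] = 140.740741.


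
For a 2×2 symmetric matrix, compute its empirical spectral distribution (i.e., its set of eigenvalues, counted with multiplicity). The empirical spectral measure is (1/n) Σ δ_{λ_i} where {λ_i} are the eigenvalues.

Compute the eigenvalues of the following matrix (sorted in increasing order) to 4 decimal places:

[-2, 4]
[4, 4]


Since M is real symmetric, both eigenvalues are real; they are the roots of det(λI − M) = λ² − (tr M) λ + det M.
tr M = -2 + 4 = 2.
det M = (-2)·4 − 4² = -8 − 16 = -24.
Characteristic polynomial: λ² − 2λ − 24 = 0.
Discriminant Δ = (tr M)² − 4·det M = 4 − (-96) = 100; √Δ = 10.000000.
λ = (tr M ± √Δ)/2 = (2 ± 10.000000)/2, giving (tr M − √Δ)/2 = -4.0000 and (tr M + √Δ)/2 = 6.0000.

Eigenvalues sorted in increasing order: [-4.0000, 6.0000].


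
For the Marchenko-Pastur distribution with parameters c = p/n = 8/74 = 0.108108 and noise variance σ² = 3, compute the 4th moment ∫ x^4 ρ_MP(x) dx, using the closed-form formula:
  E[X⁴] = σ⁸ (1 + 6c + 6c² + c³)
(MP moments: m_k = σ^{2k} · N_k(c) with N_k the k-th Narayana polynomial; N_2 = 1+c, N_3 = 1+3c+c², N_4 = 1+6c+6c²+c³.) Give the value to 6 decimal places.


E[X⁴] = σ⁸ (1 + 6c + 6c² + c³) (fourth MP moment). With σ² = 3 (so σ⁸ = 81) and c = 8/74 = 0.108108: E[X⁴] = 81 · (1 + 6·0.108108 + 6·(0.108108)² + (0.108108)³) = 81 · 1.720036.

So E[X^4] = 139.322942.


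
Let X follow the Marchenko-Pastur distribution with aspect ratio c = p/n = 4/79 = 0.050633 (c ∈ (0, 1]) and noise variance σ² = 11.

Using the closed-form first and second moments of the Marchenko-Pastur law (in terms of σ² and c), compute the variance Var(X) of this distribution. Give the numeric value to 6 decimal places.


Recall the MP moments m_1 = E[X] = σ² and m_2 = E[X²] = σ⁴ (1 + c).
m_1 = E[X] = σ² = 11, so m_1² = 121.
m_2 = E[X²] = σ⁴ (1 + c) = 121 · (1 + 0.050633) = 121 · 1.050633 = 127.126582.
(Note m_2 − m_1² simplifies to c · σ⁴ = 0.050633 · 121.)

Var(X) = m_2 − m_1² = 127.126582 − 121 = 6.126582.


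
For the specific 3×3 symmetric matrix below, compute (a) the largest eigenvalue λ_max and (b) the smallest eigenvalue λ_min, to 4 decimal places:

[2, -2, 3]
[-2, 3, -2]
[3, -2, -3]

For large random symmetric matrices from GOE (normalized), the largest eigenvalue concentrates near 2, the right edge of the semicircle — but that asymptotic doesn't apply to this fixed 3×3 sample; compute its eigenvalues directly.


Since M is real symmetric, all three eigenvalues are real; they are the roots of det(λI − M) = λ³ − (tr M) λ² + s λ − det M, where s is the sum of the principal 2×2 minors.
tr M = 2 + 3 + (-3) = 2.
s = (2·3 − (-2)²) + (2·(-3) − 3²) + (3·(-3) − (-2)²) = 2 + (-15) + (-13) = -26.
det M (expand along row 1) = 2·(-13) − (-2)·12 + 3·(-5) = -17.
Characteristic polynomial: λ³ − 2λ² − 26λ + 17 = 0.
Substitute λ = y + (tr M)/3 = y + 0.666667 to remove the quadratic term: y³ + p·y + q = 0 with p = s − (tr M)²/3 = -27.333333 and q = −2(tr M)³/27 + (tr M)·s/3 − det M = -0.925926.
Three real roots ⇒ use the trigonometric (Viète) form: r = 2√(−p/3) = 6.036923, φ = arccos(3q/(p·r)) = arccos(0.016834) = 1.553961 rad.
y_k = r·cos(φ/3 − 2πk/3) for k = 0, 1, 2 gives y = 5.244985, -0.033877, -5.211108.
λ_k = y_k + 0.666667 gives λ = 5.9117, 0.6328, -4.5444 (check: the sum is 2.0000 = tr M).

Hence λ_max = 5.9117 and λ_min = -4.5444.


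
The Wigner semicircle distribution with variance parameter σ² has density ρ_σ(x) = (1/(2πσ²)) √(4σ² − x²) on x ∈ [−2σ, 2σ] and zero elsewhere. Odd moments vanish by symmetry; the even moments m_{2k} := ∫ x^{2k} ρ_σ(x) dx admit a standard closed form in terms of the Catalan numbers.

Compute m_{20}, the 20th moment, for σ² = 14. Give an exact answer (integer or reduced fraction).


By the scaled semicircle moment identity, m_{2k} = σ^{2k} · C_k with k = 10.
C_10 = (1/(k+1)) · C(2k, k) = (1/11) · C(20, 10) = (1/11) · 184756 = 16796.
σ^{2k} = (σ²)^k = (14)^10 = 289254654976.

Therefore m_{20} = σ^{20} · C_10 = 289254654976 · 16796 = 4858321184976896.


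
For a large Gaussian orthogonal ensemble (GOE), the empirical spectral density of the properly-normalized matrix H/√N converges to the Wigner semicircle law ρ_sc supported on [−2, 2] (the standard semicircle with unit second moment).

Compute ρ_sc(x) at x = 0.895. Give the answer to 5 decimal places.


ρ_sc(x) = (1/(2π)) √(4 − x²). With x = 0.895:
  4 − x² = 4 − (0.895)² = 4 − 0.801025 = 3.198975.
  √(4 − x²) = 1.788568.
  1/(2π) = 0.159155.
  ρ_sc(0.895) = 0.159155 · 1.788568 = 0.284659.

Rounded to 5 decimal places: ρ_sc(0.895) ≈ 0.28466.


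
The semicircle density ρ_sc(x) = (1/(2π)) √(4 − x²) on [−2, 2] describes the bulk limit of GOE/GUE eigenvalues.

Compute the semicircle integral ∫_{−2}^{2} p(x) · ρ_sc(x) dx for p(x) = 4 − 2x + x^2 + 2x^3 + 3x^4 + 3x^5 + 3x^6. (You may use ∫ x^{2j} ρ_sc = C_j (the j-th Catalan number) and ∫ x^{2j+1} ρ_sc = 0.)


Write p(x) = Σ a_i x^i, split into monomials and integrate each against ρ_sc separately.
Using ∫ x^{2j} ρ_sc = C_j = (1/(j+1)) C(2j, j) (Catalan numbers) and ∫ x^{2j+1} ρ_sc = 0 (odd monomials vanish by symmetry):
  i = 0 (even): a_0 · C_{0} = 4 · 1 = 4
  i = 1 (odd): ∫ x^1 ρ_sc = 0 (vanishes)
  i = 2 (even): a_2 · C_{1} = 1 · 1 = 1
  i = 3 (odd): ∫ x^3 ρ_sc = 0 (vanishes)
  i = 4 (even): a_4 · C_{2} = 3 · 2 = 6
  i = 5 (odd): ∫ x^5 ρ_sc = 0 (vanishes)
  i = 6 (even): a_6 · C_{3} = 3 · 5 = 15

Summing the contributions: ∫_{−2}^{2} p(x) ρ_sc(x) dx = 4 + 1 + 6 + 15 = 26.


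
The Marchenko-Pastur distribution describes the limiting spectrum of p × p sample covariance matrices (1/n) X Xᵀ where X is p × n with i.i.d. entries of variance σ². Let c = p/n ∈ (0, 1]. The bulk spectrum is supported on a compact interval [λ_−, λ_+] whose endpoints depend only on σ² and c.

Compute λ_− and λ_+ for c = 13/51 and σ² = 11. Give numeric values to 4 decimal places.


c = 13/51 = 0.254902; √c = 0.504878.
λ_− = σ² (1 − √c)² = 11 · (1 − 0.504878)² = 11 · (0.495122)² = 2.696602.
λ_+ = σ² (1 + √c)² = 11 · (1 + 0.504878)² = 11 · (1.504878)² = 24.911241.

Rounded to 4 decimal places: λ_− ≈ 2.6966, λ_+ ≈ 24.9112.


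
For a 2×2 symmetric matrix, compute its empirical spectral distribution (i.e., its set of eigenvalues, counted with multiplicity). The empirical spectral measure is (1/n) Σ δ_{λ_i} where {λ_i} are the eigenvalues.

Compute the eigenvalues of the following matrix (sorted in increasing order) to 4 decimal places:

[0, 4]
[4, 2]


Since M is real symmetric, both eigenvalues are real; they are the roots of det(λI − M) = λ² − (tr M) λ + det M.
tr M = 0 + 2 = 2.
det M = 0·2 − 4² = 0 − 16 = -16.
Characteristic polynomial: λ² − 2λ − 16 = 0.
Discriminant Δ = (tr M)² − 4·det M = 4 − (-64) = 68; √Δ = 8.246211.
λ = (tr M ± √Δ)/2 = (2 ± 8.246211)/2, giving (tr M − √Δ)/2 = -3.1231 and (tr M + √Δ)/2 = 5.1231.

Eigenvalues sorted in increasing order: [-3.1231, 5.1231].


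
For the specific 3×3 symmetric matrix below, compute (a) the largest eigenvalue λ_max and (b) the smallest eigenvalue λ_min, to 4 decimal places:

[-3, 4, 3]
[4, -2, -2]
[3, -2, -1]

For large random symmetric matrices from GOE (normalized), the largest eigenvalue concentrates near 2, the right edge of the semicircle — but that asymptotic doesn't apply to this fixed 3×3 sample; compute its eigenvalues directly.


Since M is real symmetric, all three eigenvalues are real; they are the roots of det(λI − M) = λ³ − (tr M) λ² + s λ − det M, where s is the sum of the principal 2×2 minors.
tr M = -3 + (-2) + (-1) = -6.
s = ((-3)·(-2) − 4²) + ((-3)·(-1) − 3²) + ((-2)·(-1) − (-2)²) = -10 + (-6) + (-2) = -18.
det M (expand along row 1) = (-3)·(-2) − 4·2 + 3·(-2) = -8.
Characteristic polynomial: λ³ + 6λ² − 18λ + 8 = 0.
Substitute λ = y + (tr M)/3 = y − 2.000000 to remove the quadratic term: y³ + p·y + q = 0 with p = s − (tr M)²/3 = -30.000000 and q = −2(tr M)³/27 + (tr M)·s/3 − det M = 60.000000.
Three real roots ⇒ use the trigonometric (Viète) form: r = 2√(−p/3) = 6.324555, φ = arccos(3q/(p·r)) = arccos(-0.948683) = 2.819842 rad.
y_k = r·cos(φ/3 − 2πk/3) for k = 0, 1, 2 gives y = 3.730416, 2.557800, -6.288216.
λ_k = y_k − 2.000000 gives λ = 1.7304, 0.5578, -8.2882 (check: the sum is -6.0000 = tr M).

Hence λ_max = 1.7304 and λ_min = -8.2882.


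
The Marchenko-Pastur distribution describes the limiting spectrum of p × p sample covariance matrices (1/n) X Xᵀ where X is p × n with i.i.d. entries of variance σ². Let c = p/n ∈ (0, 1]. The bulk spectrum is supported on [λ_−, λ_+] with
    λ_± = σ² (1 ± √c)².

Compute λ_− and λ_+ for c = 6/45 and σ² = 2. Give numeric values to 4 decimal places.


c = 6/45 = 0.133333; √c = 0.365148.
λ_− = σ² (1 − √c)² = 2 · (1 − 0.365148)² = 2 · (0.634852)² = 0.806073.
λ_+ = σ² (1 + √c)² = 2 · (1 + 0.365148)² = 2 · (1.365148)² = 3.727260.

Rounded to 4 decimal places: λ_− ≈ 0.8061, λ_+ ≈ 3.7273.


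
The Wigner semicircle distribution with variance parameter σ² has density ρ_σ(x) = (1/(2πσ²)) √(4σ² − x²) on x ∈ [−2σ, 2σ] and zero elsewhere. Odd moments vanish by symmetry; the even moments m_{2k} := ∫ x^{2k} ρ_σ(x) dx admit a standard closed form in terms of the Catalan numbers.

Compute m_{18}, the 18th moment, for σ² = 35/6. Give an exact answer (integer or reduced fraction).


By the scaled semicircle moment identity, m_{2k} = σ^{2k} · C_k with k = 9.
C_9 = (1/(k+1)) · C(2k, k) = (1/10) · C(18, 9) = (1/10) · 48620 = 4862.
σ^{2k} = (σ²)^k = (35/6)^9 = 78815638671875/10077696.

Therefore m_{18} = σ^{18} · C_9 = (78815638671875/10077696) · 4862 = 191600817611328125/5038848.


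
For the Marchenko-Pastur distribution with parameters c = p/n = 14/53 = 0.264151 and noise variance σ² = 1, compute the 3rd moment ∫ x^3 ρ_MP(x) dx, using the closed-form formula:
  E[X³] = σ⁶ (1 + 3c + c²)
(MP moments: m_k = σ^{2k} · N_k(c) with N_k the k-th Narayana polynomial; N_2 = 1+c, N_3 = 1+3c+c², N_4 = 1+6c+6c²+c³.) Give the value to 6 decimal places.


E[X³] = σ⁶ (1 + 3c + c²) (third MP moment). With σ² = 1 (so σ⁶ = 1) and c = 14/53 = 0.264151: E[X³] = 1 · (1 + 3·0.264151 + (0.264151)²) = 1 · 1.862229.

So E[X^3] = 1.862229.


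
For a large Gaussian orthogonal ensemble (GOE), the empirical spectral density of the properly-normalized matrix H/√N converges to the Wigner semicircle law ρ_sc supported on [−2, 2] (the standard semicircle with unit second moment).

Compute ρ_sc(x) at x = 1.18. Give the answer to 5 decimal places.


ρ_sc(x) = (1/(2π)) √(4 − x²). With x = 1.18:
  4 − x² = 4 − (1.18)² = 4 − 1.392400 = 2.607600.
  √(4 − x²) = 1.614806.
  1/(2π) = 0.159155.
  ρ_sc(1.18) = 0.159155 · 1.614806 = 0.257004.

Rounded to 5 decimal places: ρ_sc(1.18) ≈ 0.25700.


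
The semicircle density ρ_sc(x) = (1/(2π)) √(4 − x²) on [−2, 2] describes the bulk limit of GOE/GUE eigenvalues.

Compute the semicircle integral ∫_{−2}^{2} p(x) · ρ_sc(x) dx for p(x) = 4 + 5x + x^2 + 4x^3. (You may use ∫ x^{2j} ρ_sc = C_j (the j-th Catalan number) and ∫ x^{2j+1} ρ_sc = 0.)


Write p(x) = Σ a_i x^i, split into monomials and integrate each against ρ_sc separately.
Using ∫ x^{2j} ρ_sc = C_j = (1/(j+1)) C(2j, j) (Catalan numbers) and ∫ x^{2j+1} ρ_sc = 0 (odd monomials vanish by symmetry):
  i = 0 (even): a_0 · C_{0} = 4 · 1 = 4
  i = 1 (odd): ∫ x^1 ρ_sc = 0 (vanishes)
  i = 2 (even): a_2 · C_{1} = 1 · 1 = 1
  i = 3 (odd): ∫ x^3 ρ_sc = 0 (vanishes)

Summing the contributions: ∫_{−2}^{2} p(x) ρ_sc(x) dx = 4 + 1 = 5.


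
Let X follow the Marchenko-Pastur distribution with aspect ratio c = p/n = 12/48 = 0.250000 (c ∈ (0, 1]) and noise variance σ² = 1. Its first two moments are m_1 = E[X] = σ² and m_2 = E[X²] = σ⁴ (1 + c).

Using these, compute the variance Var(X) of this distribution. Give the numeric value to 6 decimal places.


m_1 = E[X] = σ² = 1, so m_1² = 1.
m_2 = E[X²] = σ⁴ (1 + c) = 1 · (1 + 0.250000) = 1 · 1.250000 = 1.250000.
(Note m_2 − m_1² simplifies to c · σ⁴ = 0.250000 · 1.)

Var(X) = m_2 − m_1² = 1.250000 − 1 = 0.250000.


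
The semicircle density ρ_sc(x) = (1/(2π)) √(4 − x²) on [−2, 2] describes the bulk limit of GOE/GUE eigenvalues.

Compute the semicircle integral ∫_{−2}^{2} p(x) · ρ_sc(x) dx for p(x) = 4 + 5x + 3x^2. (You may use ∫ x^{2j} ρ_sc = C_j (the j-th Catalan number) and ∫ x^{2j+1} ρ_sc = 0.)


Write p(x) = Σ a_i x^i, split into monomials and integrate each against ρ_sc separately.
Using ∫ x^{2j} ρ_sc = C_j = (1/(j+1)) C(2j, j) (Catalan numbers) and ∫ x^{2j+1} ρ_sc = 0 (odd monomials vanish by symmetry):
  i = 0 (even): a_0 · C_{0} = 4 · 1 = 4
  i = 1 (odd): ∫ x^1 ρ_sc = 0 (vanishes)
  i = 2 (even): a_2 · C_{1} = 3 · 1 = 3

Summing the contributions: ∫_{−2}^{2} p(x) ρ_sc(x) dx = 4 + 3 = 7.


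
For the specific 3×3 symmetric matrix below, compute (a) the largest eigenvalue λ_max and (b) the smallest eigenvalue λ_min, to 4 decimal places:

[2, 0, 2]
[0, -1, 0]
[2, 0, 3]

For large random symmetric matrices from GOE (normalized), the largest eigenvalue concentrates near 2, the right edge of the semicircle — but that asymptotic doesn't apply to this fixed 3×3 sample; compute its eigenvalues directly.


Since M is real symmetric, all three eigenvalues are real; they are the roots of det(λI − M) = λ³ − (tr M) λ² + s λ − det M, where s is the sum of the principal 2×2 minors.
tr M = 2 + (-1) + 3 = 4.
s = (2·(-1) − 0²) + (2·3 − 2²) + ((-1)·3 − 0²) = -2 + 2 + (-3) = -3.
det M (expand along row 1) = 2·(-3) − 0·0 + 2·2 = -2.
Characteristic polynomial: λ³ − 4λ² − 3λ + 2 = 0.
Substitute λ = y + (tr M)/3 = y + 1.333333 to remove the quadratic term: y³ + p·y + q = 0 with p = s − (tr M)²/3 = -8.333333 and q = −2(tr M)³/27 + (tr M)·s/3 − det M = -6.740741.
Three real roots ⇒ use the trigonometric (Viète) form: r = 2√(−p/3) = 3.333333, φ = arccos(3q/(p·r)) = arccos(0.728000) = 0.755396 rad.
y_k = r·cos(φ/3 − 2πk/3) for k = 0, 1, 2 gives y = 3.228219, -0.894886, -2.333333.
λ_k = y_k + 1.333333 gives λ = 4.5616, 0.4384, -1.0000 (check: the sum is 4.0000 = tr M).

Hence λ_max = 4.5616 and λ_min = -1.0000.


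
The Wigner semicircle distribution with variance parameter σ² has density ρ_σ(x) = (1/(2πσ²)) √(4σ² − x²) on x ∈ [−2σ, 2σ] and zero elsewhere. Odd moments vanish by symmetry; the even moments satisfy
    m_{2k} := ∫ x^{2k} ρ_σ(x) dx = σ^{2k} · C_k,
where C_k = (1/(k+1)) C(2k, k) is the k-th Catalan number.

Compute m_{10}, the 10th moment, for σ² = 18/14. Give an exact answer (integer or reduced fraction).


By the scaled semicircle moment identity, m_{2k} = σ^{2k} · C_k with k = 5.
C_5 = (1/(k+1)) · C(2k, k) = (1/6) · C(10, 5) = (1/6) · 252 = 42.
σ^{2k} = (σ²)^k = (18/14)^5 = 59049/16807.

Therefore m_{10} = σ^{10} · C_5 = (59049/16807) · 42 = 354294/2401.


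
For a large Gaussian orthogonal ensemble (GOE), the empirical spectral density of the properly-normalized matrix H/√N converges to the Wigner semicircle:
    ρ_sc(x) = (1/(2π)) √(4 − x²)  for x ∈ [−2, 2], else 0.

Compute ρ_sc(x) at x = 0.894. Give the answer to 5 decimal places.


ρ_sc(x) = (1/(2π)) √(4 − x²). With x = 0.894:
  4 − x² = 4 − (0.894)² = 4 − 0.799236 = 3.200764.
  √(4 − x²) = 1.789068.
  1/(2π) = 0.159155.
  ρ_sc(0.894) = 0.159155 · 1.789068 = 0.284739.

Rounded to 5 decimal places: ρ_sc(0.894) ≈ 0.28474.


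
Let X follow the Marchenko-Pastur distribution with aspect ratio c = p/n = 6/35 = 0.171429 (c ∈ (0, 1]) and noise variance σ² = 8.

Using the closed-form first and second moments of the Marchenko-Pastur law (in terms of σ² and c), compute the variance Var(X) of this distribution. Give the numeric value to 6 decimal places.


Recall the MP moments m_1 = E[X] = σ² and m_2 = E[X²] = σ⁴ (1 + c).
m_1 = E[X] = σ² = 8, so m_1² = 64.
m_2 = E[X²] = σ⁴ (1 + c) = 64 · (1 + 0.171429) = 64 · 1.171429 = 74.971429.
(Note m_2 − m_1² simplifies to c · σ⁴ = 0.171429 · 64.)

Var(X) = m_2 − m_1² = 74.971429 − 64 = 10.971429.


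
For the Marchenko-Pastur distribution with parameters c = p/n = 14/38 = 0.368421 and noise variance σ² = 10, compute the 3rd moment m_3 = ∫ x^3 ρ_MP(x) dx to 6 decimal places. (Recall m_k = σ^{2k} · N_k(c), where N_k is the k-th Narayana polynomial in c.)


E[X³] = σ⁶ (1 + 3c + c²) (third MP moment). With σ² = 10 (so σ⁶ = 1000) and c = 14/38 = 0.368421: E[X³] = 1000 · (1 + 3·0.368421 + (0.368421)²) = 1000 · 2.240997.

So E[X^3] = 2240.997230.


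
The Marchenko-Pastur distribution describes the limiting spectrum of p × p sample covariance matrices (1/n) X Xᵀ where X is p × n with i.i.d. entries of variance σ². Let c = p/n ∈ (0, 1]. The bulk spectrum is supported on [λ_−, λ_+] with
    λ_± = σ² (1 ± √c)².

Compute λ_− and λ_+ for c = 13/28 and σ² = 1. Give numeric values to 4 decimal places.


c = 13/28 = 0.464286; √c = 0.681385.
λ_− = σ² (1 − √c)² = 1 · (1 − 0.681385)² = 1 · (0.318615)² = 0.101515.
λ_+ = σ² (1 + √c)² = 1 · (1 + 0.681385)² = 1 · (1.681385)² = 2.827056.

Rounded to 4 decimal places: λ_− ≈ 0.1015, λ_+ ≈ 2.8271.


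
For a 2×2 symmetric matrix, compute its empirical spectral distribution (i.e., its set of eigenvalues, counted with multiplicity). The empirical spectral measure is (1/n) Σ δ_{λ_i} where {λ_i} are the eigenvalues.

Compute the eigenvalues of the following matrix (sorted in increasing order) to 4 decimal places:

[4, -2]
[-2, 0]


Since M is real symmetric, both eigenvalues are real; they are the roots of det(λI − M) = λ² − (tr M) λ + det M.
tr M = 4 + 0 = 4.
det M = 4·0 − (-2)² = 0 − 4 = -4.
Characteristic polynomial: λ² − 4λ − 4 = 0.
Discriminant Δ = (tr M)² − 4·det M = 16 − (-16) = 32; √Δ = 5.656854.
λ = (tr M ± √Δ)/2 = (4 ± 5.656854)/2, giving (tr M − √Δ)/2 = -0.8284 and (tr M + √Δ)/2 = 4.8284.

Eigenvalues sorted in increasing order: [-0.8284, 4.8284].


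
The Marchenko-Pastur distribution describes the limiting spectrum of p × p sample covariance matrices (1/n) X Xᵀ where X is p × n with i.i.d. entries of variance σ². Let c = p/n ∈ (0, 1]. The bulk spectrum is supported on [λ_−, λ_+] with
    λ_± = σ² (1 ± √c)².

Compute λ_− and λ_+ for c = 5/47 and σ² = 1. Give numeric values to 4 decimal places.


c = 5/47 = 0.106383; √c = 0.326164.
λ_− = σ² (1 − √c)² = 1 · (1 − 0.326164)² = 1 · (0.673836)² = 0.454055.
λ_+ = σ² (1 + √c)² = 1 · (1 + 0.326164)² = 1 · (1.326164)² = 1.758711.

Rounded to 4 decimal places: λ_− ≈ 0.4541, λ_+ ≈ 1.7587.


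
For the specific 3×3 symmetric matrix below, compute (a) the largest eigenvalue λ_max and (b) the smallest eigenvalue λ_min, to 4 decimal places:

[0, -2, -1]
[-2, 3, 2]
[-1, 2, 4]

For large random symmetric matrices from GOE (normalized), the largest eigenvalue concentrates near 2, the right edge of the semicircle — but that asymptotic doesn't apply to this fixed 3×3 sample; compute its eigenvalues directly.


Since M is real symmetric, all three eigenvalues are real; they are the roots of det(λI − M) = λ³ − (tr M) λ² + s λ − det M, where s is the sum of the principal 2×2 minors.
tr M = 0 + 3 + 4 = 7.
s = (0·3 − (-2)²) + (0·4 − (-1)²) + (3·4 − 2²) = -4 + (-1) + 8 = 3.
det M (expand along row 1) = 0·8 − (-2)·(-6) + (-1)·(-1) = -11.
Characteristic polynomial: λ³ − 7λ² + 3λ + 11 = 0.
Substitute λ = y + (tr M)/3 = y + 2.333333 to remove the quadratic term: y³ + p·y + q = 0 with p = s − (tr M)²/3 = -13.333333 and q = −2(tr M)³/27 + (tr M)·s/3 − det M = -7.407407.
Three real roots ⇒ use the trigonometric (Viète) form: r = 2√(−p/3) = 4.216370, φ = arccos(3q/(p·r)) = arccos(0.395285) = 1.164419 rad.
y_k = r·cos(φ/3 − 2πk/3) for k = 0, 1, 2 gives y = 3.902735, -0.569401, -3.333333.
λ_k = y_k + 2.333333 gives λ = 6.2361, 1.7639, -1.0000 (check: the sum is 7.0000 = tr M).

Hence λ_max = 6.2361 and λ_min = -1.0000.


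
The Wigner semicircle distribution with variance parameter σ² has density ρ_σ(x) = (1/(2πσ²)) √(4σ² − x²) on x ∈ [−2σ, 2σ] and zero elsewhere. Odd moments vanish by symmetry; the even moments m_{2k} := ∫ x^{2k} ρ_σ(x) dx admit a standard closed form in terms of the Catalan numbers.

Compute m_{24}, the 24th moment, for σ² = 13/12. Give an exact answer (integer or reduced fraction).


By the scaled semicircle moment identity, m_{2k} = σ^{2k} · C_k with k = 12.
C_12 = (1/(k+1)) · C(2k, k) = (1/13) · C(24, 12) = (1/13) · 2704156 = 208012.
σ^{2k} = (σ²)^k = (13/12)^12 = 23298085122481/8916100448256.

Therefore m_{24} = σ^{24} · C_12 = (23298085122481/8916100448256) · 208012 = 1211570320624379443/2229025112064.


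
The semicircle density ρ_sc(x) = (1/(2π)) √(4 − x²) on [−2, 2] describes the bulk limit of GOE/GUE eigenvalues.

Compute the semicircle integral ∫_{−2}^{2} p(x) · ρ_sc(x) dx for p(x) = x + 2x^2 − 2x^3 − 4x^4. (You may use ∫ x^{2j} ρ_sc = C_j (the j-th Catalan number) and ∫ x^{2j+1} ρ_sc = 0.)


Write p(x) = Σ a_i x^i, split into monomials and integrate each against ρ_sc separately.
Using ∫ x^{2j} ρ_sc = C_j = (1/(j+1)) C(2j, j) (Catalan numbers) and ∫ x^{2j+1} ρ_sc = 0 (odd monomials vanish by symmetry):
  i = 1 (odd): ∫ x^1 ρ_sc = 0 (vanishes)
  i = 2 (even): a_2 · C_{1} = 2 · 1 = 2
  i = 3 (odd): ∫ x^3 ρ_sc = 0 (vanishes)
  i = 4 (even): a_4 · C_{2} = -4 · 2 = -8

Summing the contributions: ∫_{−2}^{2} p(x) ρ_sc(x) dx = 2 + (-8) = -6.


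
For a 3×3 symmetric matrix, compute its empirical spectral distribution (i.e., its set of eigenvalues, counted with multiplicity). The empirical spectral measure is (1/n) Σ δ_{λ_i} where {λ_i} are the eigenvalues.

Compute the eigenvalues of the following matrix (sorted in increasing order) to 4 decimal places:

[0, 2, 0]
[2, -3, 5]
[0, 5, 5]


Since M is real symmetric, all three eigenvalues are real; they are the roots of det(λI − M) = λ³ − (tr M) λ² + s λ − det M, where s is the sum of the principal 2×2 minors.
tr M = 0 + (-3) + 5 = 2.
s = (0·(-3) − 2²) + (0·5 − 0²) + ((-3)·5 − 5²) = -4 + 0 + (-40) = -44.
det M (expand along row 1) = 0·(-40) − 2·10 + 0·10 = -20.
Characteristic polynomial: λ³ − 2λ² − 44λ + 20 = 0.
Substitute λ = y + (tr M)/3 = y + 0.666667 to remove the quadratic term: y³ + p·y + q = 0 with p = s − (tr M)²/3 = -45.333333 and q = −2(tr M)³/27 + (tr M)·s/3 − det M = -9.925926.
Three real roots ⇒ use the trigonometric (Viète) form: r = 2√(−p/3) = 7.774603, φ = arccos(3q/(p·r)) = arccos(0.084488) = 1.486207 rad.
y_k = r·cos(φ/3 − 2πk/3) for k = 0, 1, 2 gives y = 6.839920, -0.219187, -6.620734.
λ_k = y_k + 0.666667 gives λ = 7.5066, 0.4475, -5.9541 (check: the sum is 2.0000 = tr M).

Eigenvalues sorted in increasing order: [-5.9541, 0.4475, 7.5066].


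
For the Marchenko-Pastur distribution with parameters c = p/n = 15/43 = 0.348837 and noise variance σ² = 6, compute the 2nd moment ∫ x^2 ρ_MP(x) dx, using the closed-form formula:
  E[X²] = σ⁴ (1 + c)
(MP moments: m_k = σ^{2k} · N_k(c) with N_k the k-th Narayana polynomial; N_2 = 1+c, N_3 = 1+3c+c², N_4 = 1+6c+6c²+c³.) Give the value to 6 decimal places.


E[X²] = σ⁴ (1 + c) (second MP moment). With σ² = 6 (so σ⁴ = 36) and c = 15/43 = 0.348837: E[X²] = 36 · (1 + 0.348837) = 36 · 1.348837.

So E[X^2] = 48.558140.


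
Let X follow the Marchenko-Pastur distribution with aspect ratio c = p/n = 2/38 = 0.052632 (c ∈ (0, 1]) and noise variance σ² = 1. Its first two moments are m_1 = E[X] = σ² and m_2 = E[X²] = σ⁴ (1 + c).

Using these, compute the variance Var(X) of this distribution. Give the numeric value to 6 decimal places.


m_1 = E[X] = σ² = 1, so m_1² = 1.
m_2 = E[X²] = σ⁴ (1 + c) = 1 · (1 + 0.052632) = 1 · 1.052632 = 1.052632.
(Note m_2 − m_1² simplifies to c · σ⁴ = 0.052632 · 1.)

Var(X) = m_2 − m_1² = 1.052632 − 1 = 0.052632.


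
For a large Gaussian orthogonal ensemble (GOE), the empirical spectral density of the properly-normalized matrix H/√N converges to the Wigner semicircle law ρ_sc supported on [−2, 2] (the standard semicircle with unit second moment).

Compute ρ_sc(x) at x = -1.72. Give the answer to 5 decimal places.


ρ_sc(x) = (1/(2π)) √(4 − x²). With x = -1.72:
  4 − x² = 4 − (-1.72)² = 4 − 2.958400 = 1.041600.
  √(4 − x²) = 1.020588.
  1/(2π) = 0.159155.
  ρ_sc(-1.72) = 0.159155 · 1.020588 = 0.162432.

Rounded to 5 decimal places: ρ_sc(-1.72) ≈ 0.16243.


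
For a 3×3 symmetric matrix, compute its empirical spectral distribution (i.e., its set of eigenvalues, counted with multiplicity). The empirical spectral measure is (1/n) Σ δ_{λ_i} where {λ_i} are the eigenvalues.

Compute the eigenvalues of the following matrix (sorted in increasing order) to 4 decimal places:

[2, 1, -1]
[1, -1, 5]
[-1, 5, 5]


Since M is real symmetric, all three eigenvalues are real; they are the roots of det(λI − M) = λ³ − (tr M) λ² + s λ − det M, where s is the sum of the principal 2×2 minors.
tr M = 2 + (-1) + 5 = 6.
s = (2·(-1) − 1²) + (2·5 − (-1)²) + ((-1)·5 − 5²) = -3 + 9 + (-30) = -24.
det M (expand along row 1) = 2·(-30) − 1·10 + (-1)·4 = -74.
Characteristic polynomial: λ³ − 6λ² − 24λ + 74 = 0.
Substitute λ = y + (tr M)/3 = y + 2.000000 to remove the quadratic term: y³ + p·y + q = 0 with p = s − (tr M)²/3 = -36.000000 and q = −2(tr M)³/27 + (tr M)·s/3 − det M = 10.000000.
Three real roots ⇒ use the trigonometric (Viète) form: r = 2√(−p/3) = 6.928203, φ = arccos(3q/(p·r)) = arccos(-0.120281) = 1.691370 rad.
y_k = r·cos(φ/3 − 2πk/3) for k = 0, 1, 2 gives y = 5.855966, 0.278377, -6.134343.
λ_k = y_k + 2.000000 gives λ = 7.8560, 2.2784, -4.1343 (check: the sum is 6.0000 = tr M).

Eigenvalues sorted in increasing order: [-4.1343, 2.2784, 7.8560].


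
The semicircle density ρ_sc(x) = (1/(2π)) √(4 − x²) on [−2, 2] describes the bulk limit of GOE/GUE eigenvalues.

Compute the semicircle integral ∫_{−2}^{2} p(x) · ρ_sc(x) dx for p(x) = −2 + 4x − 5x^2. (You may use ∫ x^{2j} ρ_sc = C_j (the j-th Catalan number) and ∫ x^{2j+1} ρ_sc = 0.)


Write p(x) = Σ a_i x^i, split into monomials and integrate each against ρ_sc separately.
Using ∫ x^{2j} ρ_sc = C_j = (1/(j+1)) C(2j, j) (Catalan numbers) and ∫ x^{2j+1} ρ_sc = 0 (odd monomials vanish by symmetry):
  i = 0 (even): a_0 · C_{0} = -2 · 1 = -2
  i = 1 (odd): ∫ x^1 ρ_sc = 0 (vanishes)
  i = 2 (even): a_2 · C_{1} = -5 · 1 = -5

Summing the contributions: ∫_{−2}^{2} p(x) ρ_sc(x) dx = (-2) + (-5) = -7.


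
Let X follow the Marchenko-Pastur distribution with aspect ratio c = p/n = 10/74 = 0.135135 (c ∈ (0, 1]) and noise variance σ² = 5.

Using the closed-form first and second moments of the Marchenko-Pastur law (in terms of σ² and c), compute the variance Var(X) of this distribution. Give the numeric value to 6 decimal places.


Recall the MP moments m_1 = E[X] = σ² and m_2 = E[X²] = σ⁴ (1 + c).
m_1 = E[X] = σ² = 5, so m_1² = 25.
m_2 = E[X²] = σ⁴ (1 + c) = 25 · (1 + 0.135135) = 25 · 1.135135 = 28.378378.
(Note m_2 − m_1² simplifies to c · σ⁴ = 0.135135 · 25.)

Var(X) = m_2 − m_1² = 28.378378 − 25 = 3.378378.


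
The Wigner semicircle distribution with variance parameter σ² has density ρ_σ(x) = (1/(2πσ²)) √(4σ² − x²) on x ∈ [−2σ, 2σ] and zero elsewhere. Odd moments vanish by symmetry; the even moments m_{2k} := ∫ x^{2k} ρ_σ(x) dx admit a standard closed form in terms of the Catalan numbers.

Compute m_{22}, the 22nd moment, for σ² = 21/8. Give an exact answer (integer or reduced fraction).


By the scaled semicircle moment identity, m_{2k} = σ^{2k} · C_k with k = 11.
C_11 = (1/(k+1)) · C(2k, k) = (1/12) · C(22, 11) = (1/12) · 705432 = 58786.
σ^{2k} = (σ²)^k = (21/8)^11 = 350277500542221/8589934592.

Therefore m_{22} = σ^{22} · C_11 = (350277500542221/8589934592) · 58786 = 10295706573437501853/4294967296.


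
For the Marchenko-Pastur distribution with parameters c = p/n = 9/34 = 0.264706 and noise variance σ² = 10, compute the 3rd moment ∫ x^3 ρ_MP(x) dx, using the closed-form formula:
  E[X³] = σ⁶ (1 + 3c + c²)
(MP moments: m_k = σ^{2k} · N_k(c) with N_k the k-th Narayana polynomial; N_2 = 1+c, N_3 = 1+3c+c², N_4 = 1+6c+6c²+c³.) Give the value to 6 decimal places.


E[X³] = σ⁶ (1 + 3c + c²) (third MP moment). With σ² = 10 (so σ⁶ = 1000) and c = 9/34 = 0.264706: E[X³] = 1000 · (1 + 3·0.264706 + (0.264706)²) = 1000 · 1.864187.

So E[X^3] = 1864.186851.


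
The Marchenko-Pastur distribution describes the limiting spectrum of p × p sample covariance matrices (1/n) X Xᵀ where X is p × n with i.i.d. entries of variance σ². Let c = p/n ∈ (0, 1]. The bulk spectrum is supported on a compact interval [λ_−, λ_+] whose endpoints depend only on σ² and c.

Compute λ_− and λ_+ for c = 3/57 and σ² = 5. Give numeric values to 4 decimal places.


c = 3/57 = 0.052632; √c = 0.229416.
λ_− = σ² (1 − √c)² = 5 · (1 − 0.229416)² = 5 · (0.770584)² = 2.969001.
λ_+ = σ² (1 + √c)² = 5 · (1 + 0.229416)² = 5 · (1.229416)² = 7.557315.

Rounded to 4 decimal places: λ_− ≈ 2.9690, λ_+ ≈ 7.5573.


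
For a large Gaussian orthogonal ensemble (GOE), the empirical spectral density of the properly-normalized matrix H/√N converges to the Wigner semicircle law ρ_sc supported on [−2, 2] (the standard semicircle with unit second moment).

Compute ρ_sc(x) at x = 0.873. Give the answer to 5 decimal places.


ρ_sc(x) = (1/(2π)) √(4 − x²). With x = 0.873:
  4 − x² = 4 − (0.873)² = 4 − 0.762129 = 3.237871.
  √(4 − x²) = 1.799409.
  1/(2π) = 0.159155.
  ρ_sc(0.873) = 0.159155 · 1.799409 = 0.286385.

Rounded to 5 decimal places: ρ_sc(0.873) ≈ 0.28638.


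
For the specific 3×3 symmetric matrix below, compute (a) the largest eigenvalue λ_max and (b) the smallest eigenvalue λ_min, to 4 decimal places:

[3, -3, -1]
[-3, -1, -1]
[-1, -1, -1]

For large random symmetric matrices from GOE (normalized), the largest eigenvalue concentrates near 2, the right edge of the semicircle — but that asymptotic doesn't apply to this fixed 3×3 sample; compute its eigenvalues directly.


Since M is real symmetric, all three eigenvalues are real; they are the roots of det(λI − M) = λ³ − (tr M) λ² + s λ − det M, where s is the sum of the principal 2×2 minors.
tr M = 3 + (-1) + (-1) = 1.
s = (3·(-1) − (-3)²) + (3·(-1) − (-1)²) + ((-1)·(-1) − (-1)²) = -12 + (-4) + 0 = -16.
det M (expand along row 1) = 3·0 − (-3)·2 + (-1)·2 = 4.
Characteristic polynomial: λ³ − λ² − 16λ − 4 = 0.
Substitute λ = y + (tr M)/3 = y + 0.333333 to remove the quadratic term: y³ + p·y + q = 0 with p = s − (tr M)²/3 = -16.333333 and q = −2(tr M)³/27 + (tr M)·s/3 − det M = -9.407407.
Three real roots ⇒ use the trigonometric (Viète) form: r = 2√(−p/3) = 4.666667, φ = arccos(3q/(p·r)) = arccos(0.370262) = 1.191505 rad.
y_k = r·cos(φ/3 − 2πk/3) for k = 0, 1, 2 gives y = 4.303413, -0.588438, -3.714975.
λ_k = y_k + 0.333333 gives λ = 4.6367, -0.2551, -3.3816 (check: the sum is 1.0000 = tr M).

Hence λ_max = 4.6367 and λ_min = -3.3816.


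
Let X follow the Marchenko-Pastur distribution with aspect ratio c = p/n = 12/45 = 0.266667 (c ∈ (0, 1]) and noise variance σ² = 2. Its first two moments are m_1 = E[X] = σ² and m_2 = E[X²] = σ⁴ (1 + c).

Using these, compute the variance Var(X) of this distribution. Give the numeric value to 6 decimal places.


m_1 = E[X] = σ² = 2, so m_1² = 4.
m_2 = E[X²] = σ⁴ (1 + c) = 4 · (1 + 0.266667) = 4 · 1.266667 = 5.066667.
(Note m_2 − m_1² simplifies to c · σ⁴ = 0.266667 · 4.)

Var(X) = m_2 − m_1² = 5.066667 − 4 = 1.066667.


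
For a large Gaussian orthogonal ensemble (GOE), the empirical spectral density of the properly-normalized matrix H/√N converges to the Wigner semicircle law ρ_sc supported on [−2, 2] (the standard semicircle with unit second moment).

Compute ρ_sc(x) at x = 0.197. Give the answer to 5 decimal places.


ρ_sc(x) = (1/(2π)) √(4 − x²). With x = 0.197:
  4 − x² = 4 − (0.197)² = 4 − 0.038809 = 3.961191.
  √(4 − x²) = 1.990274.
  1/(2π) = 0.159155.
  ρ_sc(0.197) = 0.159155 · 1.990274 = 0.316762.

Rounded to 5 decimal places: ρ_sc(0.197) ≈ 0.31676.


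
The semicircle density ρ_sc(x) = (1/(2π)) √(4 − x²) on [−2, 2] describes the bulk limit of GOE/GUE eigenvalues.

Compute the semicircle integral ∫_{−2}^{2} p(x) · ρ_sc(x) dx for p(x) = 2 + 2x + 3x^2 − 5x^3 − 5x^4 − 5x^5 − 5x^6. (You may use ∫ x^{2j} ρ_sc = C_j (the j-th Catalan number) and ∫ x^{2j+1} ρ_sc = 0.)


Write p(x) = Σ a_i x^i, split into monomials and integrate each against ρ_sc separately.
Using ∫ x^{2j} ρ_sc = C_j = (1/(j+1)) C(2j, j) (Catalan numbers) and ∫ x^{2j+1} ρ_sc = 0 (odd monomials vanish by symmetry):
  i = 0 (even): a_0 · C_{0} = 2 · 1 = 2
  i = 1 (odd): ∫ x^1 ρ_sc = 0 (vanishes)
  i = 2 (even): a_2 · C_{1} = 3 · 1 = 3
  i = 3 (odd): ∫ x^3 ρ_sc = 0 (vanishes)
  i = 4 (even): a_4 · C_{2} = -5 · 2 = -10
  i = 5 (odd): ∫ x^5 ρ_sc = 0 (vanishes)
  i = 6 (even): a_6 · C_{3} = -5 · 5 = -25

Summing the contributions: ∫_{−2}^{2} p(x) ρ_sc(x) dx = 2 + 3 + (-10) + (-25) = -30.
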